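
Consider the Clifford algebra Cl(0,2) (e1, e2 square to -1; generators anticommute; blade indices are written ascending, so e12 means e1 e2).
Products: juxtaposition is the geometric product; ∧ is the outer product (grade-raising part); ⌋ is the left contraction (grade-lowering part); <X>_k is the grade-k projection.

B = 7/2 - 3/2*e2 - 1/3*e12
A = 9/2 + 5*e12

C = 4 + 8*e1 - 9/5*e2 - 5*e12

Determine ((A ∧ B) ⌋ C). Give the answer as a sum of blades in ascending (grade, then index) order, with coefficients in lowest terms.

step 1: 63/4 - 27/4*e2 + 16*e12
step 2: 2617/20 + 639/4*e1 - 567/20*e2 - 315/4*e12
Answer: 2617/20 + 639/4*e1 - 567/20*e2 - 315/4*e12


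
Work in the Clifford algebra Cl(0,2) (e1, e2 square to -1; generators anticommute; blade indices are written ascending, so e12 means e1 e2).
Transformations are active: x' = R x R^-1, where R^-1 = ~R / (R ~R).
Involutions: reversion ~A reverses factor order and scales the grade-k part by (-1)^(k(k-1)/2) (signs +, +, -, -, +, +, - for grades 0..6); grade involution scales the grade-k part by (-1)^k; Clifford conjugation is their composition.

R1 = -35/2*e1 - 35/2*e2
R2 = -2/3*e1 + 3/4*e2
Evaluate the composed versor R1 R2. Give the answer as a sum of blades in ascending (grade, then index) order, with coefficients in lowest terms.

Distribute over the terms of R1 (each basis-blade product reordered to ascending indices, repeated generators contracted through their squares):
(-35/2*e1) R2 = -35/3 - 105/8*e12
(-35/2*e2) R2 = 105/8 - 35/3*e12
Summing the partial products and collecting blades:
Answer: 35/24 - 595/24*e12


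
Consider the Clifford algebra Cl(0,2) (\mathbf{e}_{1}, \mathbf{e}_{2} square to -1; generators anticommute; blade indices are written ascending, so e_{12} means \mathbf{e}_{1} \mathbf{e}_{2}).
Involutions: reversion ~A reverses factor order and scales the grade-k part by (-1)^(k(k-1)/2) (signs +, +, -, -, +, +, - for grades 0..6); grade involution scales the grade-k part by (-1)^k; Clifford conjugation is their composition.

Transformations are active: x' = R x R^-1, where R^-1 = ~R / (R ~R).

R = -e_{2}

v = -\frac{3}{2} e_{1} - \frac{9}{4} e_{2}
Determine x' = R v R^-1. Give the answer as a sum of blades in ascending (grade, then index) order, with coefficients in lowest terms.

~R = -e_{2}, and R ~R = -1, so R^-1 = ~R / (-1).
R v = -\frac{9}{4} - \frac{3}{2} e_{12}
Answer: \frac{3}{2} e_{1} - \frac{9}{4} e_{2}


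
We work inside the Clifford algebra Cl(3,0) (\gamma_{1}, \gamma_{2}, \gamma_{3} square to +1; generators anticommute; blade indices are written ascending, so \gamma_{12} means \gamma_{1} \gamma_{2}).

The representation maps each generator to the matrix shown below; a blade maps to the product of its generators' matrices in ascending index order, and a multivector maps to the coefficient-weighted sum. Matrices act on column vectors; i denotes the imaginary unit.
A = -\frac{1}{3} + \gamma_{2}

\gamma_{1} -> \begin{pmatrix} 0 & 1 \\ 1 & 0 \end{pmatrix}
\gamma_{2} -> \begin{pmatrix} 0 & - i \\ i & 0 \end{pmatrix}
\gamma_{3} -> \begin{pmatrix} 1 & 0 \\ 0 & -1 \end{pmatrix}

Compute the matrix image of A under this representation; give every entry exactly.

M = (-\frac{1}{3})*1 + (1)*rho(\gamma_{2}), summed entrywise (1 is the identity matrix):
Answer: \begin{pmatrix} - \frac{1}{3} & - i \\ i & - \frac{1}{3} \end{pmatrix}


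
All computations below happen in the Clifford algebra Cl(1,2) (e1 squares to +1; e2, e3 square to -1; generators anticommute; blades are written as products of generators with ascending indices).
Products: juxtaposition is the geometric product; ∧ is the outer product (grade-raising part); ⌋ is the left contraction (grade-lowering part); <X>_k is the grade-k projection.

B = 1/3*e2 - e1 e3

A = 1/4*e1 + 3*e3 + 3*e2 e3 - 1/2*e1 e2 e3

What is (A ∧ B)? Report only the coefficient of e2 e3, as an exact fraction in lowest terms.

step 1: 1/12*e1 e2 - e2 e3
Answer: -1


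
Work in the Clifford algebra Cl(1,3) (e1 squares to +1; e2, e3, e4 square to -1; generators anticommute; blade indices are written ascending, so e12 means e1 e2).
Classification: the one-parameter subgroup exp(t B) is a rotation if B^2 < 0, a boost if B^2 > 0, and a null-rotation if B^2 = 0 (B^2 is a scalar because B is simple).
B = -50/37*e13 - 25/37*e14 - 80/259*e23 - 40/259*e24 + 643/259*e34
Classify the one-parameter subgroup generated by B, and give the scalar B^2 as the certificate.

B^2 term by term: the squares give (-50/37)^2*(e13)^2 + (-25/37)^2*(e14)^2 + (-80/259)^2*(e23)^2 + (-40/259)^2*(e24)^2 + (643/259)^2*(e34)^2 = 2500/1369*(+1) + 625/1369*(+1) + 6400/67081*(-1) + 1600/67081*(-1) + 413449/67081*(-1) = -4 (each basis 2-blade squares to minus the product of its generators' squares); cross terms between blades sharing an index anticommute and cancel; the commuting (index-disjoint) pairs give grade-4 terms 2*c*c'*(blade product), which cancel blade by blade — e1234: -4000/9583 + 4000/9583 = 0 — confirming B is simple. So B^2 = -4.
Answer: rotation, certificate B^2 = -4. The scalar -4 is the complete invariant here: its sign names the subgroup type.


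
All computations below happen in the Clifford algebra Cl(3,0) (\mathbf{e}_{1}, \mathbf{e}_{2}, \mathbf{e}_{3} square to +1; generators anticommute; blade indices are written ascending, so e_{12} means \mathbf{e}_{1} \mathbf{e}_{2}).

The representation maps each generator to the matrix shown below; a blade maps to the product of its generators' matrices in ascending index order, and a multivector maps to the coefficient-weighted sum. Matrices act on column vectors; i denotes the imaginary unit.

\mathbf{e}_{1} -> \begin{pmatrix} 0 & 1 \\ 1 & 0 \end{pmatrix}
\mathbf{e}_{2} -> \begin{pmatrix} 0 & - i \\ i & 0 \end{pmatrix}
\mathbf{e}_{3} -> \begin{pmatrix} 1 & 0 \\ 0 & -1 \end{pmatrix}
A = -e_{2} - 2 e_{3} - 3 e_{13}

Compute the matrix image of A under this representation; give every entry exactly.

Bivector images (products of the table entries): rho(e_{13}) = rho(\mathbf{e}_{1})rho(\mathbf{e}_{3}) = \begin{pmatrix} 0 & -1 \\ 1 & 0 \end{pmatrix}.
M = (-1)*rho(e_{2}) + (-2)*rho(e_{3}) + (-3)*rho(e_{13}), summed entrywise:
Answer: \begin{pmatrix} -2 & 3 + i \\ -3 - i & 2 \end{pmatrix}


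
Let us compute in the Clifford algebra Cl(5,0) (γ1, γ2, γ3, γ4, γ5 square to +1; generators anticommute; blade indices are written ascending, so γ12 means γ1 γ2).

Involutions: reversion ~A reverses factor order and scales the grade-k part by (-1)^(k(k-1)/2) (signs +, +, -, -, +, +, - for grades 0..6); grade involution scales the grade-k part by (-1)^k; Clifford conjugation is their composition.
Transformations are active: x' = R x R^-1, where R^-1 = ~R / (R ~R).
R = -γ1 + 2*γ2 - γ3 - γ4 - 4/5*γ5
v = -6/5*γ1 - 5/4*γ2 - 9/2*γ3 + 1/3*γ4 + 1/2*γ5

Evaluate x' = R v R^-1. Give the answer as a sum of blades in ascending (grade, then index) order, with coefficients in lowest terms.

~R = -γ1 + 2*γ2 - γ3 - γ4 - 4/5*γ5, and R ~R = 191/25, so R^-1 = ~R / (191/25).
R v = 37/15 + 73/20*γ12 + 33/10*γ13 - 23/15*γ14 - 73/50*γ15 - 41/4*γ23 - 7/12*γ24 - 29/6*γ34 - 41/10*γ35 - 7/30*γ45
Answer: 1588/2865*γ1 + 5825/2292*γ2 + 4417/1146*γ3 - 187/191*γ4 - 1165/1146*γ5


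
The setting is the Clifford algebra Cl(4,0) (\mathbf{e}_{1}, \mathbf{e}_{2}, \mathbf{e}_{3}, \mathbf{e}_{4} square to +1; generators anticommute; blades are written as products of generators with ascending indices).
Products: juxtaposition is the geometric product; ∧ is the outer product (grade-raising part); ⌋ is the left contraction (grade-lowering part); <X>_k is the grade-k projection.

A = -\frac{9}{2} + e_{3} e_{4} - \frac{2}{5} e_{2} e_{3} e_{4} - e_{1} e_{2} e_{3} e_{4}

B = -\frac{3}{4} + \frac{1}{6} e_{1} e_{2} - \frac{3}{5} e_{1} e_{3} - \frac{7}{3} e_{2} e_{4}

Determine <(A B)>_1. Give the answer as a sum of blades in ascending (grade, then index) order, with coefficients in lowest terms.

step 1: \frac{27}{8} + \frac{14}{15} e_{3} - \frac{3}{4} e_{1} e_{2} + \frac{151}{30} e_{1} e_{3} + \frac{3}{5} e_{1} e_{4} - \frac{7}{3} e_{2} e_{3} + \frac{111}{10} e_{2} e_{4} - \frac{7}{12} e_{3} e_{4} + \frac{6}{25} e_{1} e_{2} e_{4} + \frac{1}{15} e_{1} e_{3} e_{4} + \frac{3}{10} e_{2} e_{3} e_{4} + \frac{11}{12} e_{1} e_{2} e_{3} e_{4}
step 2: \frac{14}{15} e_{3}
Answer: \frac{14}{15} e_{3}


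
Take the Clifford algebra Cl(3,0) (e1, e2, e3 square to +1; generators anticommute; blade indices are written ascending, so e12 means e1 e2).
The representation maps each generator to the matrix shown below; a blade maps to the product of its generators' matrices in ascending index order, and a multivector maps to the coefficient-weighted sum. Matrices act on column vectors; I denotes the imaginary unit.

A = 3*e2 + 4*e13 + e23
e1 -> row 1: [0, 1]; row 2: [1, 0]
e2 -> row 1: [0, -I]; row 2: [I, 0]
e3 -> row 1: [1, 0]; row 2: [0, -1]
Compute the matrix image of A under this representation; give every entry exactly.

Bivector images (products of the table entries): rho(e13) = rho(e1)rho(e3) = row 1: [0, -1]; row 2: [1, 0]; rho(e23) = rho(e2)rho(e3) = row 1: [0, I]; row 2: [I, 0].
M = (3)*rho(e2) + (4)*rho(e13) + (1)*rho(e23), summed entrywise:
Answer: row 1: [0, -4 - 2*I]; row 2: [4 + 4*I, 0]


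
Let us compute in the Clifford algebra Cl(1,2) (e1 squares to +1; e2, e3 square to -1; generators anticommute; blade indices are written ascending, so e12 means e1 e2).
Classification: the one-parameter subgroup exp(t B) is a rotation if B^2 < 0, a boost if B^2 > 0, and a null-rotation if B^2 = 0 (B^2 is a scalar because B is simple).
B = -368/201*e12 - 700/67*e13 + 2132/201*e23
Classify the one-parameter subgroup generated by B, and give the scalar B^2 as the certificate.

B^2 term by term: the squares give (-368/201)^2*(e12)^2 + (-700/67)^2*(e13)^2 + (2132/201)^2*(e23)^2 = 135424/40401*(+1) + 490000/4489*(+1) + 4545424/40401*(-1) = 0 (each basis 2-blade squares to minus the product of its generators' squares); cross terms between blades sharing an index anticommute and cancel. So B^2 = 0.
Answer: null-rotation, certificate B^2 = 0. One invariant decides it: the square 0 survives every conjugation, and its sign is exactly the classification.


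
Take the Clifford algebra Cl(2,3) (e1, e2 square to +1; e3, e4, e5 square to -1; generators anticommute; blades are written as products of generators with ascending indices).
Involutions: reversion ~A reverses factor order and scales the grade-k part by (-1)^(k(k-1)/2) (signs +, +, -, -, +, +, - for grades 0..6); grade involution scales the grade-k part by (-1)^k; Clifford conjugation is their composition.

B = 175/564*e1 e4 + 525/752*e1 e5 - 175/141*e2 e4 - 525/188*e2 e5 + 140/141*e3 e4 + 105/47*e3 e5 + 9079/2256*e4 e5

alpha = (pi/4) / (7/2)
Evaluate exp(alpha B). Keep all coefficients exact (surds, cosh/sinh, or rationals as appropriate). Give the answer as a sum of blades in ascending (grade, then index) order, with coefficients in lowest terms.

B^2 term by term: the squares give (175/564)^2*(e1 e4)^2 + (525/752)^2*(e1 e5)^2 + (-175/141)^2*(e2 e4)^2 + (-525/188)^2*(e2 e5)^2 + (140/141)^2*(e3 e4)^2 + (105/47)^2*(e3 e5)^2 + (9079/2256)^2*(e4 e5)^2 = 30625/318096*(+1) + 275625/565504*(+1) + 30625/19881*(+1) + 275625/35344*(+1) + 19600/19881*(-1) + 11025/2209*(-1) + 82428241/5089536*(-1) = -49/4 (each basis 2-blade squares to minus the product of its generators' squares); cross terms between blades sharing an index anticommute and cancel; the commuting (index-disjoint) pairs give grade-4 terms 2*c*c'*(blade product), which cancel blade by blade — e1 e2 e4 e5: 30625/17672 - 30625/17672 = 0; e1 e3 e4 e5: -6125/4418 + 6125/4418 = 0; e2 e3 e4 e5: 12250/2209 - 12250/2209 = 0 — confirming B is simple. So B^2 = -49/4.
B^2 = -49/4 — circular case — the even/odd split gives cos and sin: l = 7/2, alpha*l = pi/4, so exp(alpha B) = cos(pi/4) + (sin(pi/4)/(7/2))*B = sqrt(2)/2 + (sqrt(2)/7)*B.
Answer: sqrt(2)/2 + 25*sqrt(2)/564*e1 e4 + 75*sqrt(2)/752*e1 e5 - 25*sqrt(2)/141*e2 e4 - 75*sqrt(2)/188*e2 e5 + 20*sqrt(2)/141*e3 e4 + 15*sqrt(2)/47*e3 e5 + 1297*sqrt(2)/2256*e4 e5


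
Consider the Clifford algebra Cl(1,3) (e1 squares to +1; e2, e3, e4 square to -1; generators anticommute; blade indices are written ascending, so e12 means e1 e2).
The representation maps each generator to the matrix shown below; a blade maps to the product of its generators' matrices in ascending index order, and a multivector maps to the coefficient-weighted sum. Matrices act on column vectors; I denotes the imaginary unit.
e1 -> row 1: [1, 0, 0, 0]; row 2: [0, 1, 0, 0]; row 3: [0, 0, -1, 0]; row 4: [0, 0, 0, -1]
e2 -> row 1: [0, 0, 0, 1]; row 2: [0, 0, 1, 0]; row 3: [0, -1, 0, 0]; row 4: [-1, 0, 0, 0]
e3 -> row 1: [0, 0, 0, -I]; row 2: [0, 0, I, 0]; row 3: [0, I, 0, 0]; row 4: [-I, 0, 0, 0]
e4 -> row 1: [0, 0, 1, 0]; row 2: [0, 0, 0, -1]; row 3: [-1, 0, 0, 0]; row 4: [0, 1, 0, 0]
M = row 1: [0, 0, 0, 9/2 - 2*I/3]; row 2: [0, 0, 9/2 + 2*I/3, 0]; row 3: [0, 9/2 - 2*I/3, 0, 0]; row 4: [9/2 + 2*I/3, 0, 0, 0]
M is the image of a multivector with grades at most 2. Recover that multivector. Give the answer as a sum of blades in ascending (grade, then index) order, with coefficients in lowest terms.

Method: the blade images are trace-orthogonal — tr(rho(e_A) rho(e_B)^-1) = 4 if A = B and 0 otherwise — and rho(e_A)^-1 = (e_A)^2 * rho(e_A) with (e_A)^2 = +1 or -1, so the coefficient of e_A in the preimage is (e_A)^2 * tr(M rho(e_A))/4.
Nonzero projections over blades of grade <= 2: e12: (e12)^2 = +1, tr(M rho(e12)) = 18, coefficient 9/2; e13: (e13)^2 = +1, tr(M rho(e13)) = 8/3, coefficient 2/3. Every other blade of grade <= 2 projects to 0.
Answer: 9/2*e12 + 2/3*e13


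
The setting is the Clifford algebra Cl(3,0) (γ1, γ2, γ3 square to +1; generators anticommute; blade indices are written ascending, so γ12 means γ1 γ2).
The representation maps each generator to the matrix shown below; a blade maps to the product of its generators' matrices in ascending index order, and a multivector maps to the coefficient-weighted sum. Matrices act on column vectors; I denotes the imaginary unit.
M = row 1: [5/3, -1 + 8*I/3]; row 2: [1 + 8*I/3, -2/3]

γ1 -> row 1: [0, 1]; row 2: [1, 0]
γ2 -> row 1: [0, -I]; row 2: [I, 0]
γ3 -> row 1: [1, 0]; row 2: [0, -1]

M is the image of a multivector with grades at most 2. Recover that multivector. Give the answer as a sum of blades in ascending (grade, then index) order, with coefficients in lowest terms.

Method: 1, rho(γ1), rho(γ2), rho(γ3) form a trace-orthogonal basis of the 2x2 complex matrices (tr(X Y) = 2 if X = Y, else 0), so M = m0*1 + m1*rho(γ1) + m2*rho(γ2) + m3*rho(γ3) with m0 = tr(M)/2 = 1/2, m1 = tr(M rho(γ1))/2 = 8*I/3, m2 = tr(M rho(γ2))/2 = -I, m3 = tr(M rho(γ3))/2 = 7/6.
Multiplying table entries, the bivector images are rho(γ12) = I*rho(γ3), rho(γ13) = -I*rho(γ2), rho(γ23) = I*rho(γ1); with real blade coefficients the real parts of m0..m3 are the coefficients of 1, γ1, γ2, γ3 and the imaginary parts give the bivectors (γ23: Im m1, γ13: -Im m2, γ12: Im m3).
Answer: 1/2 + 7/6*γ3 + γ13 + 8/3*γ23


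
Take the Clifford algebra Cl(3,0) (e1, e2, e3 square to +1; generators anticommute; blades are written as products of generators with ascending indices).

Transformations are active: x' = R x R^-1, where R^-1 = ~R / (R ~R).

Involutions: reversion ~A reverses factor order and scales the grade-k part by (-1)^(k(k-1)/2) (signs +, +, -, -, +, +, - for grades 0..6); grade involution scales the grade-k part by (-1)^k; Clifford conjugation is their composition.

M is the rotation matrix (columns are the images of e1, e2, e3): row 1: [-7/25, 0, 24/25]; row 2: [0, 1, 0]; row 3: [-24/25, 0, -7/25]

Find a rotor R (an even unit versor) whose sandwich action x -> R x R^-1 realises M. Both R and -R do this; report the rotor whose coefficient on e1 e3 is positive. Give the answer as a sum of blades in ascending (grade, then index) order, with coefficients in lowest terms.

Method: write R = a + b12*e1 e2 + b13*e1 e3 + b23*e2 e3 with a^2 + b12^2 + b13^2 + b23^2 = 1 (so R^-1 = ~R). Expanding the columns R e_j ~R gives tr M = 4a^2 - 1 and, from the antisymmetric part, M21 - M12 = -4a*b12, M13 - M31 = 4a*b13, M32 - M23 = -4a*b23.
Here tr M = 11/25, so a^2 = (1 + tr M)/4 = 9/25 and a = ±3/5. Taking a = 3/5: M21 - M12 = 0, M13 - M31 = 48/25, M32 - M23 = 0, giving b12 = 0, b13 = 4/5, b23 = 0, i.e. R = 3/5 + 4/5*e1 e3.
Its e1 e3 coefficient is already positive.
Answer: 3/5 + 4/5*e1 e3. Recall the cover is two-to-one: with M of trace 11/25, both preimages act alike, and the stated e1 e3 sign chooses the sheet.


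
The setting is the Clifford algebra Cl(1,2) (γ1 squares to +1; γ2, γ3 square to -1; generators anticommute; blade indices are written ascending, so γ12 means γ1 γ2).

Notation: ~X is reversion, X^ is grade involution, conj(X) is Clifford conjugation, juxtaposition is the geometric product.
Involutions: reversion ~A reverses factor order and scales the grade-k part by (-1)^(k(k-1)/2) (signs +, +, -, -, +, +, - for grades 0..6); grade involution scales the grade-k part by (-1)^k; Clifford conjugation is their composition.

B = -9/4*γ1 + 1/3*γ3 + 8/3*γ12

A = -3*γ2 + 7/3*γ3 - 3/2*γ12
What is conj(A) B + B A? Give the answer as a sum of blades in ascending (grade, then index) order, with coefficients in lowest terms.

first term: 43/9 + 8*γ1 + 27/8*γ2 + 27/4*γ12 - 21/4*γ13 + γ23 - 103/18*γ123
second term: -43/9 + 8*γ1 + 27/8*γ2 + 27/4*γ12 - 21/4*γ13 + γ23 + 103/18*γ123
Answer: 16*γ1 + 27/4*γ2 + 27/2*γ12 - 21/2*γ13 + 2*γ23


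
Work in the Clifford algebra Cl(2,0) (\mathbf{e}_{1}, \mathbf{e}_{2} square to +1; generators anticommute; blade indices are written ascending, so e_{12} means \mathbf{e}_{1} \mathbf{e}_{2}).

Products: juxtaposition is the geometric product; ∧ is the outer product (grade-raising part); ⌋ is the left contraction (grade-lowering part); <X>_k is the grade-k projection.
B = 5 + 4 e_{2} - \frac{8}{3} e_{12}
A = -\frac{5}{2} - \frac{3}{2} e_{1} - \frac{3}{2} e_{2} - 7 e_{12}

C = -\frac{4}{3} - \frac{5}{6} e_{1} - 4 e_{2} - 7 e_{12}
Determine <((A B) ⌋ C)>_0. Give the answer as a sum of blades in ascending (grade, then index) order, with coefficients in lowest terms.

step 1: -\frac{223}{6} - \frac{79}{2} e_{1} - \frac{27}{2} e_{2} - \frac{103}{3} e_{12}
step 2: -\frac{3739}{36} - \frac{2287}{36} e_{1} + \frac{2551}{6} e_{2} + \frac{1561}{6} e_{12}
step 3: -\frac{3739}{36}
Answer: -\frac{3739}{36}


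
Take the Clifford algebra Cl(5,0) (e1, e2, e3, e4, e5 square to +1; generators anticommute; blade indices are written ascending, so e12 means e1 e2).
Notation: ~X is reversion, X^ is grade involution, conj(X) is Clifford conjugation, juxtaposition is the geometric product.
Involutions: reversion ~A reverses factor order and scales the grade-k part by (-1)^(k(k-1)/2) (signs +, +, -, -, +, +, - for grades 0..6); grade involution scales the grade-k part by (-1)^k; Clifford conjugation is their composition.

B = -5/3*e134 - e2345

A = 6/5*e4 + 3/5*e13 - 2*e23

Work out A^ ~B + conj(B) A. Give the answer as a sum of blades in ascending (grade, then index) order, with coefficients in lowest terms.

first term: -e4 - 2*e13 - 2*e45 - 10/3*e124 + 6/5*e235 + 3/5*e1245
second term: e4 - 2*e13 - 2*e45 - 10/3*e124 + 6/5*e235 - 3/5*e1245
Answer: -4*e13 - 4*e45 - 20/3*e124 + 12/5*e235


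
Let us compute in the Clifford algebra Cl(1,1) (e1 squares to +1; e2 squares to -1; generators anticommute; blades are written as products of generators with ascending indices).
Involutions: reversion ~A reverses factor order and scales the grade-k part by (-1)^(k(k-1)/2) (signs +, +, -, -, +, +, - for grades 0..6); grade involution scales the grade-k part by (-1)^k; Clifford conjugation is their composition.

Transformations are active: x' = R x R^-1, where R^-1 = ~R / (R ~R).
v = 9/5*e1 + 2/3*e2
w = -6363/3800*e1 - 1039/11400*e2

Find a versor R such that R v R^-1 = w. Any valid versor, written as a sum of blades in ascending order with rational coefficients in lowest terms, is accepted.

Key observation: q(v) = q(w) = 629/225 (sandwiches preserve the norm), so R = v + w = 477/3800*e1 + 2187/3800*e2 works whenever it is invertible — the component of v along it is kept and (v - w)/2 reverses, sending v to w.
Answer: 477/3800*e1 + 2187/3800*e2


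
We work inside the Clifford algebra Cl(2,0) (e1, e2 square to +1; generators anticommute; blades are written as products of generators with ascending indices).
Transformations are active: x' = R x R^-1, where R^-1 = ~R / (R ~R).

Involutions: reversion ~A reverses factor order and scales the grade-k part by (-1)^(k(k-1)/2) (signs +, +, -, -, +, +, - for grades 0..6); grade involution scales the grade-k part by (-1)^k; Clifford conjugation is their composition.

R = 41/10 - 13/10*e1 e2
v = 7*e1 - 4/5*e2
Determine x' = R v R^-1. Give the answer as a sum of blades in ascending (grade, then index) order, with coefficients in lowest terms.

~R = 41/10 + 13/10*e1 e2, and R ~R = 37/2, so R^-1 = ~R / (37/2).
R v = 1487/50*e1 + 291/50*e2
Answer: 28592/4625*e1 + 15631/4625*e2


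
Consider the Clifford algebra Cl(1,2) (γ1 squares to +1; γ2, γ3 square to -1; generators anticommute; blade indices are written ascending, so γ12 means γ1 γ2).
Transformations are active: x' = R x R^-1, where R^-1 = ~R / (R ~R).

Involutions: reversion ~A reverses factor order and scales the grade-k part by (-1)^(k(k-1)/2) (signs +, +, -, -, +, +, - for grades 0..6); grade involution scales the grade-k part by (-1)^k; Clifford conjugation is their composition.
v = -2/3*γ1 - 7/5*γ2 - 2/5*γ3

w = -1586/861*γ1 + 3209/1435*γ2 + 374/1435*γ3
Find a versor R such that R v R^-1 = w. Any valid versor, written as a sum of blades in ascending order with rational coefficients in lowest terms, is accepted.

R = v + w = -720/287*γ1 + 240/287*γ2 - 40/287*γ3 works: the equal norms (-377/225) guarantee its sandwich swaps v into w.
Answer: -720/287*γ1 + 240/287*γ2 - 40/287*γ3


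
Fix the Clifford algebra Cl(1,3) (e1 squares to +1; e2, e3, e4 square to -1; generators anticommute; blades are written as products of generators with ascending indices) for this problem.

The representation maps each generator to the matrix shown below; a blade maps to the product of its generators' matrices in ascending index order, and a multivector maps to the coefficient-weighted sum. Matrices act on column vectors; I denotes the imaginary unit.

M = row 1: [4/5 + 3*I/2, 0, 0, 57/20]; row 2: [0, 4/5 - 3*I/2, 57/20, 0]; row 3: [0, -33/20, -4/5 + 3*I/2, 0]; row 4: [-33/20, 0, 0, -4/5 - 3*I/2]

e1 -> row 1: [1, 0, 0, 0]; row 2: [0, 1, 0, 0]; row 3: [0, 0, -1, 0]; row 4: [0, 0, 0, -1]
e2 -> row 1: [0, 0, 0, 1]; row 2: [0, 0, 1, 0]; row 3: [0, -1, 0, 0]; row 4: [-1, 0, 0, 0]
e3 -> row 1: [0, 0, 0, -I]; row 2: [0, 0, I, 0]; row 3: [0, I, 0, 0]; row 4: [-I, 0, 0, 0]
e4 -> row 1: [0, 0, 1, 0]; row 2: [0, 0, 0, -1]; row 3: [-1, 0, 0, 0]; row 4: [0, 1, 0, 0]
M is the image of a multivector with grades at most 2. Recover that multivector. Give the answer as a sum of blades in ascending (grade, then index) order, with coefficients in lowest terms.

Method: the blade images are trace-orthogonal — tr(rho(e_A) rho(e_B)^-1) = 4 if A = B and 0 otherwise — and rho(e_A)^-1 = (e_A)^2 * rho(e_A) with (e_A)^2 = +1 or -1, so the coefficient of e_A in the preimage is (e_A)^2 * tr(M rho(e_A))/4.
Nonzero projections over blades of grade <= 2: e1: (e1)^2 = +1, tr(M rho(e1)) = 16/5, coefficient 4/5; e2: (e2)^2 = -1, tr(M rho(e2)) = -9, coefficient 9/4; e1 e2: (e1 e2)^2 = +1, tr(M rho(e1 e2)) = 12/5, coefficient 3/5; e2 e3: (e2 e3)^2 = -1, tr(M rho(e2 e3)) = 6, coefficient -3/2. Every other blade of grade <= 2 projects to 0.
Answer: 4/5*e1 + 9/4*e2 + 3/5*e1 e2 - 3/2*e2 e3


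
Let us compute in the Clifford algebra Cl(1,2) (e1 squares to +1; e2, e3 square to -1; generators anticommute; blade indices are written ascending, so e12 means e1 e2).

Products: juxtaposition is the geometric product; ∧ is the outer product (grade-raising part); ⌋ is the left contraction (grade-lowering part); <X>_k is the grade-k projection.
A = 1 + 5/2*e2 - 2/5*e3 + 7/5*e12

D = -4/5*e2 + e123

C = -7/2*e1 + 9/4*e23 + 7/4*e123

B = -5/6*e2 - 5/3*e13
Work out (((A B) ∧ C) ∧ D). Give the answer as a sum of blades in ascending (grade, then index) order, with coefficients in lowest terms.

step 1: 25/12 + 11/6*e1 - 5/6*e2 - 5/3*e13 + 2*e23 + 25/6*e123
step 2: -175/24*e1 - 35/12*e12 + 75/16*e23 + 37/48*e123
step 3: 35/6*e12
Answer: 35/6*e12


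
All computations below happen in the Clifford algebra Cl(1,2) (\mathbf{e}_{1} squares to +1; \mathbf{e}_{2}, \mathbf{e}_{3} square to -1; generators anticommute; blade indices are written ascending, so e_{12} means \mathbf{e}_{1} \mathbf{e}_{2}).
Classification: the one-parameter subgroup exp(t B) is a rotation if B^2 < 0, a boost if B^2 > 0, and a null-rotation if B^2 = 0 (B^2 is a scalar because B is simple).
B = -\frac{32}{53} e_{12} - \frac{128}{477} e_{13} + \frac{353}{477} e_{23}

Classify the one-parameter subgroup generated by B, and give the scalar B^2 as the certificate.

B^2 term by term: the squares give (-\frac{32}{53})^2*(e_{12})^2 + (-\frac{128}{477})^2*(e_{13})^2 + (\frac{353}{477})^2*(e_{23})^2 = \frac{1024}{2809}*(+1) + \frac{16384}{227529}*(+1) + \frac{124609}{227529}*(-1) = -\frac{1}{9} (each basis 2-blade squares to minus the product of its generators' squares); cross terms between blades sharing an index anticommute and cancel. So B^2 = -\frac{1}{9}.
Answer: rotation, certificate B^2 = -\frac{1}{9}. Check the certificate: B^2 = -\frac{1}{9}, and that sign is decisive whatever form B takes.


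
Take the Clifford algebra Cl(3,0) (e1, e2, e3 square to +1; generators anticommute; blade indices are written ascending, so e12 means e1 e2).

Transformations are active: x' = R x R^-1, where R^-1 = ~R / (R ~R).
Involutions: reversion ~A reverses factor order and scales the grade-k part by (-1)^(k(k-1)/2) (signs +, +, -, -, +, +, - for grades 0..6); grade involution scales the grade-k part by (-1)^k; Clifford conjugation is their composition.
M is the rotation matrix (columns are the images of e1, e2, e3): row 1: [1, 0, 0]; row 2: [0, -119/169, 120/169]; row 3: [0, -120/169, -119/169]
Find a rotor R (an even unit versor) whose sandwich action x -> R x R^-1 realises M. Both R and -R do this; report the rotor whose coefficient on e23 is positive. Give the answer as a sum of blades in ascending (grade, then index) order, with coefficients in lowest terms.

Method: write R = a + b12*e12 + b13*e13 + b23*e23 with a^2 + b12^2 + b13^2 + b23^2 = 1 (so R^-1 = ~R). Expanding the columns R e_j ~R gives tr M = 4a^2 - 1 and, from the antisymmetric part, M21 - M12 = -4a*b12, M13 - M31 = 4a*b13, M32 - M23 = -4a*b23.
Here tr M = -69/169, so a^2 = (1 + tr M)/4 = 25/169 and a = ±5/13. Taking a = 5/13: M21 - M12 = 0, M13 - M31 = 0, M32 - M23 = -240/169, giving b12 = 0, b13 = 0, b23 = 12/13, i.e. R = 5/13 + 12/13*e23.
Its e23 coefficient is already positive.
Answer: 5/13 + 12/13*e23. Key observation: the double cover Spin(3) -> SO(3) sends R and -R to the same matrix (trace -69/169 here), so the stated sign of the e23 coefficient is what selects one sheet.


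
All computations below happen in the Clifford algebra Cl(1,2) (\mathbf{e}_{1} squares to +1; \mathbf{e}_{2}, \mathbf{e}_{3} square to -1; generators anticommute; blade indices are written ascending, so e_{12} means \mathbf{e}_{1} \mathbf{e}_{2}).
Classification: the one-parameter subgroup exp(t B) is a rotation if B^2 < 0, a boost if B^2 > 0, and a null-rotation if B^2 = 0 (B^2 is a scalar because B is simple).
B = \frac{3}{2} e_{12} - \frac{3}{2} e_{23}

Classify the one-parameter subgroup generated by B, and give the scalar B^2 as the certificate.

B^2 term by term: the squares give (\frac{3}{2})^2*(e_{12})^2 + (-\frac{3}{2})^2*(e_{23})^2 = \frac{9}{4}*(+1) + \frac{9}{4}*(-1) = 0 (each basis 2-blade squares to minus the product of its generators' squares); cross terms between blades sharing an index anticommute and cancel. So B^2 = 0.
Answer: null-rotation, certificate B^2 = 0. Why this suffices: the scalar 0 survives any versor conjugation, so its sign alone determines the class however B is presented.


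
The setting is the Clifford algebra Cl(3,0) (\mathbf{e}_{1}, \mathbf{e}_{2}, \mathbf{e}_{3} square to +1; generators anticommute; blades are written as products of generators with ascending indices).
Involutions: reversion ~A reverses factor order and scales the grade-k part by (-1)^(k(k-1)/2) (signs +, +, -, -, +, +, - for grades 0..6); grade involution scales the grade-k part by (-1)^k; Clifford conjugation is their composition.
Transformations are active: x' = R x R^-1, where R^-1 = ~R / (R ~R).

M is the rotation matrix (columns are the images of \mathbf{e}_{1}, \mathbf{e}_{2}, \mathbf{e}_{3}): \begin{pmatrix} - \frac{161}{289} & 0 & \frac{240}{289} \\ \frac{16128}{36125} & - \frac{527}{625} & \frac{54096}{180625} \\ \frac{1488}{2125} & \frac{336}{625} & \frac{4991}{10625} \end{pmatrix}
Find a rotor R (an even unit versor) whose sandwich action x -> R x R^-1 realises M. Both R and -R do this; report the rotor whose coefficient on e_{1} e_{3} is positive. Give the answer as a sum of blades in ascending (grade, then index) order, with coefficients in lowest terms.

Method: write R = a + b12*e_{1} e_{2} + b13*e_{1} e_{3} + b23*e_{2} e_{3} with a^2 + b12^2 + b13^2 + b23^2 = 1 (so R^-1 = ~R). Expanding the columns R e_j ~R gives tr M = 4a^2 - 1 and, from the antisymmetric part, M21 - M12 = -4a*b12, M13 - M31 = 4a*b13, M32 - M23 = -4a*b23.
Here tr M = -\frac{168081}{180625}, so a^2 = (1 + tr M)/4 = \frac{3136}{180625} and a = ±\frac{56}{425}. Taking a = \frac{56}{425}: M21 - M12 = \frac{16128}{36125}, M13 - M31 = \frac{4704}{36125}, M32 - M23 = \frac{43008}{180625}, giving b12 = -\frac{72}{85}, b13 = \frac{21}{85}, b23 = -\frac{192}{425}, i.e. R = \frac{56}{425} - \frac{72}{85} e_{1} e_{2} + \frac{21}{85} e_{1} e_{3} - \frac{192}{425} e_{2} e_{3}.
Its e_{1} e_{3} coefficient is already positive.
Answer: \frac{56}{425} - \frac{72}{85} e_{1} e_{2} + \frac{21}{85} e_{1} e_{3} - \frac{192}{425} e_{2} e_{3}. Uniqueness: Spin(3) -> SO(3) maps R and -R to the same rotation of trace -\frac{168081}{180625}; fixing the sign of the e_{1} e_{3} coefficient removes the ambiguity.


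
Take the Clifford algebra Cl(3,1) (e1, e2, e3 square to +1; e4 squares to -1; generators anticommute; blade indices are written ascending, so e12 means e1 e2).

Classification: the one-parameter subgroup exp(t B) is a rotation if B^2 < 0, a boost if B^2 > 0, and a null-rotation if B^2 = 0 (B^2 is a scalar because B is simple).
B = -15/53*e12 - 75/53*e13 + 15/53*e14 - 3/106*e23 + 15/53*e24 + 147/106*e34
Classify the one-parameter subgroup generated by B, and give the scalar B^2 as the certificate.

B^2 term by term: the squares give (-15/53)^2*(e12)^2 + (-75/53)^2*(e13)^2 + (15/53)^2*(e14)^2 + (-3/106)^2*(e23)^2 + (15/53)^2*(e24)^2 + (147/106)^2*(e34)^2 = 225/2809*(-1) + 5625/2809*(-1) + 225/2809*(+1) + 9/11236*(-1) + 225/2809*(+1) + 21609/11236*(+1) = 0 (each basis 2-blade squares to minus the product of its generators' squares); cross terms between blades sharing an index anticommute and cancel; the commuting (index-disjoint) pairs give grade-4 terms 2*c*c'*(blade product), which cancel blade by blade — e1234: -2205/2809 + 2250/2809 - 45/2809 = 0 — confirming B is simple. So B^2 = 0.
Answer: null-rotation, certificate B^2 = 0. Why this suffices: the scalar 0 survives any versor conjugation, so its sign alone determines the class however B is presented.


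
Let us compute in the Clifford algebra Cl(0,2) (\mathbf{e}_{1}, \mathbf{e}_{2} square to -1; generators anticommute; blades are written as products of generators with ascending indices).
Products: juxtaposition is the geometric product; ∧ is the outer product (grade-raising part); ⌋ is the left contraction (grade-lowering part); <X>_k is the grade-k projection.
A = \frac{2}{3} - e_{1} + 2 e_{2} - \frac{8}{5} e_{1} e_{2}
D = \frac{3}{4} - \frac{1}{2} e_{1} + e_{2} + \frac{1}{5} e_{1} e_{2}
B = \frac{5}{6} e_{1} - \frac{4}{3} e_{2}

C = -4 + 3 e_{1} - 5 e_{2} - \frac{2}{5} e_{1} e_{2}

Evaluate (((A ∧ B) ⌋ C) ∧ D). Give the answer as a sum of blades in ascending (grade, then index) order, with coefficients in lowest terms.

step 1: \frac{5}{9} e_{1} - \frac{8}{9} e_{2} - \frac{1}{3} e_{1} e_{2}
step 2: -\frac{281}{45} + \frac{16}{45} e_{1} + \frac{2}{9} e_{2}
step 3: -\frac{281}{60} + \frac{61}{18} e_{1} - \frac{547}{90} e_{2} - \frac{176}{225} e_{1} e_{2}
Answer: -\frac{281}{60} + \frac{61}{18} e_{1} - \frac{547}{90} e_{2} - \frac{176}{225} e_{1} e_{2}


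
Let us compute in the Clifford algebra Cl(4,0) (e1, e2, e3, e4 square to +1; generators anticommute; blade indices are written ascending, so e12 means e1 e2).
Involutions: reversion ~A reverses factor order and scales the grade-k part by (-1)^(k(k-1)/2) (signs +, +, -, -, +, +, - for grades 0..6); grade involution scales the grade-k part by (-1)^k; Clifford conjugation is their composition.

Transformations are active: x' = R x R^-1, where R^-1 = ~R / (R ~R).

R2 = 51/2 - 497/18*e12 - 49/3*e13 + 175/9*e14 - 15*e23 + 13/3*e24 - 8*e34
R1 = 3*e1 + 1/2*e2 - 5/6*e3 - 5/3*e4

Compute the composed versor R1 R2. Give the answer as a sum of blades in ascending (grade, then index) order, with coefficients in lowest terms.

Distribute over the terms of R1 (each basis-blade product reordered to ascending indices, repeated generators contracted through their squares):
(3*e1) R2 = 153/2*e1 - 497/6*e2 - 49*e3 + 175/3*e4 - 45*e123 + 13*e124 - 24*e134
(1/2*e2) R2 = 497/36*e1 + 51/4*e2 - 15/2*e3 + 13/6*e4 + 49/6*e123 - 175/18*e124 - 4*e234
(-5/6*e3) R2 = -245/18*e1 - 25/2*e2 - 85/4*e3 + 20/3*e4 + 2485/108*e123 + 875/54*e134 + 65/18*e234
(-5/3*e4) R2 = 875/27*e1 + 65/9*e2 - 40/3*e3 - 85/2*e4 + 2485/54*e124 + 245/9*e134 + 25*e234
Summing the partial products and collecting blades:
Answer: 11783/108*e1 - 2713/36*e2 - 1093/12*e3 + 74/3*e4 - 1493/108*e123 + 1331/27*e124 + 1049/54*e134 + 443/18*e234


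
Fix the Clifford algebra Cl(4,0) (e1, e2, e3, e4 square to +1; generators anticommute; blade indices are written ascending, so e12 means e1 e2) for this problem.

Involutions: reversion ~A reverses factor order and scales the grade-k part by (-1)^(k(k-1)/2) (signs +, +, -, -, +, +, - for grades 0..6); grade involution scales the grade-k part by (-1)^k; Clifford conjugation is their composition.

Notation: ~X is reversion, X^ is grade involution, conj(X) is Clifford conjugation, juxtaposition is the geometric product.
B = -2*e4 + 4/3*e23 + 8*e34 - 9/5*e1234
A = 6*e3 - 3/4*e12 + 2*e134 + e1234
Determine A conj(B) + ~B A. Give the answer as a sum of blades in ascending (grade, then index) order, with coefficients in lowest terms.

first term: -9/5 + 16*e1 + 58/5*e2 - 48*e4 + 8*e12 + 5*e13 + 4/3*e14 + 213/20*e34 + 2*e123 - 289/30*e124 + 6*e1234
second term: -9/5 + 16*e1 - 58/5*e2 + 48*e4 + 8*e12 - 5*e13 + 4/3*e14 + 213/20*e34 + 2*e123 + 289/30*e124 + 6*e1234
Answer: -18/5 + 32*e1 + 16*e12 + 8/3*e14 + 213/10*e34 + 4*e123 + 12*e1234


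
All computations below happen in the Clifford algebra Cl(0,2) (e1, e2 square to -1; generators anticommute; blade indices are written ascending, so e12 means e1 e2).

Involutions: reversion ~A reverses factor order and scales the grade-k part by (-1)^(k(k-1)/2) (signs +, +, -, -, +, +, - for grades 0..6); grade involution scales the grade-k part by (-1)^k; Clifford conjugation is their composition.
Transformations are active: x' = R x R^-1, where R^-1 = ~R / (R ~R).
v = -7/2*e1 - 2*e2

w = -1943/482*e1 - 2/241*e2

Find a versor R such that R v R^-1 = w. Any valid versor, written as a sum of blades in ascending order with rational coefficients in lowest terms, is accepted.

Why this works: both vectors square to -65/4, so q(v) = q(w) and R = v + w = -1815/241*e1 - 484/241*e2 carries v to w — its own direction survives, the complement (v - w)/2 flips.
Answer: -1815/241*e1 - 484/241*e2


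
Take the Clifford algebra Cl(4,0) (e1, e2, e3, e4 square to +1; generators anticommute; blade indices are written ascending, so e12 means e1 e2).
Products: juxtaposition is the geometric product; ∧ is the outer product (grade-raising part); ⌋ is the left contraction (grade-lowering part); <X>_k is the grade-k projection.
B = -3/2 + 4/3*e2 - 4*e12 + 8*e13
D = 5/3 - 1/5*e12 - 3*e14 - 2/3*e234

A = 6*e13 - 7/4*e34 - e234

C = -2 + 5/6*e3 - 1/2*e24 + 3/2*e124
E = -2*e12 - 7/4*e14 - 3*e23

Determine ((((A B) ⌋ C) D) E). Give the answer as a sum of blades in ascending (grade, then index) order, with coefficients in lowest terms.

step 1: -48 - 9*e13 + 14*e14 - 24*e23 + 31/24*e34 - 8*e123 - 8*e124 - 4*e134 - 5/6*e234 + 7*e1234
step 2: 108 + 21*e2 - 40*e3 + 24*e24 - 72*e124
step 3: 180 + 21/5*e1 + 251*e2 - 248/3*e3 - 72/5*e4 - 468/5*e12 + 48*e13 - 1596/5*e14 + 40/3*e24 - 14*e34 + 8*e123 - 57*e124 - 120*e134 - 72*e234
step 4: -3729/5 + 2504/5*e1 - 3133/20*e2 - 527*e3 - 6747/20*e4 - 718/3*e12 + 3053/10*e13 - 865/3*e14 - 636*e23 + 2163/5*e24 + 44*e34 + 401/15*e123 + 2161/20*e124 - 353/3*e134 + 1346/5*e234 + 4928/5*e1234
Answer: -3729/5 + 2504/5*e1 - 3133/20*e2 - 527*e3 - 6747/20*e4 - 718/3*e12 + 3053/10*e13 - 865/3*e14 - 636*e23 + 2163/5*e24 + 44*e34 + 401/15*e123 + 2161/20*e124 - 353/3*e134 + 1346/5*e234 + 4928/5*e1234


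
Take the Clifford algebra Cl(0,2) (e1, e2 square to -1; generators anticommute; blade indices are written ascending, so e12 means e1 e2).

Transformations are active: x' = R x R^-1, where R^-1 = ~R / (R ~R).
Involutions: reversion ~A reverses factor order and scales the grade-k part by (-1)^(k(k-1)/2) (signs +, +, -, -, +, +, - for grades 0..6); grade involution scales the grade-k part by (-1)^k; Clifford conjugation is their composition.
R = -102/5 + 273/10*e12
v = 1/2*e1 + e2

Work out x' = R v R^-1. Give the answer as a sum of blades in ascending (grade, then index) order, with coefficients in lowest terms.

~R = -102/5 - 273/10*e12, and R ~R = 23229/20, so R^-1 = ~R / (23229/20).
R v = -75/2*e1 - 27/4*e2
Answer: 4219/5162*e1 - 1969/2581*e2


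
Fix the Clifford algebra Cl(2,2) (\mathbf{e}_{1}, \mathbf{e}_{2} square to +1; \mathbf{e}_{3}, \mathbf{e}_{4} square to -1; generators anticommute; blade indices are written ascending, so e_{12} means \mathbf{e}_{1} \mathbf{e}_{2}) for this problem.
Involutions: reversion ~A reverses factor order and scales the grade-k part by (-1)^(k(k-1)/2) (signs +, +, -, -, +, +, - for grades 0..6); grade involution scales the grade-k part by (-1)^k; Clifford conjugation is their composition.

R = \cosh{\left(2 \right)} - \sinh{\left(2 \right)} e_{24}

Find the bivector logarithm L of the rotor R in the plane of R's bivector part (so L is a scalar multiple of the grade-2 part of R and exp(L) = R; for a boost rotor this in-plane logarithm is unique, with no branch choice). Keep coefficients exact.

The scalar part of R is \cosh{\left(2 \right)}, which fixes the rapidity magnitude through cosh (cosh is even, so it cannot fix the sign — the bivector part carries that); dividing the bivector part by sinh of the rapidity gives the plane, and L = rapidity * plane, where the joint sign ambiguity of (rapidity, plane) cancels in the product.
Concretely: cosh(rapidity) = \cosh{\left(2 \right)} gives rapidity = ±2, and since rapidity/sinh(rapidity) is even the sign is immaterial: L = (rapidity/sinh(rapidity)) * <R>_2 = (\frac{2}{\sinh{\left(2 \right)}}) * <R>_2.
Answer: -2 e_{24}


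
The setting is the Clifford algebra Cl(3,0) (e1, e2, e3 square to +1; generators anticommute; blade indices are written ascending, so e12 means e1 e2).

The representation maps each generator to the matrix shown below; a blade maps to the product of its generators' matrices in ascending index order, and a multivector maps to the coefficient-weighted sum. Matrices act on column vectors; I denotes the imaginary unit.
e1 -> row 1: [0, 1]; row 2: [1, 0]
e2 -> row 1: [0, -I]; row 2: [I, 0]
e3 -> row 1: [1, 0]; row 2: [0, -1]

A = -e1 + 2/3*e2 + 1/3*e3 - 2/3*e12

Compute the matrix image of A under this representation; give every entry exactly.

Bivector images (products of the table entries): rho(e12) = rho(e1)rho(e2) = row 1: [I, 0]; row 2: [0, -I].
M = (-1)*rho(e1) + (2/3)*rho(e2) + (1/3)*rho(e3) + (-2/3)*rho(e12), summed entrywise:
Answer: row 1: [1/3 - 2*I/3, -1 - 2*I/3]; row 2: [-1 + 2*I/3, -1/3 + 2*I/3]
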